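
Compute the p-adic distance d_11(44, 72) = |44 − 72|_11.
d_11(44, 72) = 1

Step 1 — x − y = 44 − 72 = -28. Step 2 — v_11(-28) = 0 (factor: -28 = −(11^0 · 28); the sign does not affect v_p). Step 3 — |x − y|_11 = 11^{0} = 1.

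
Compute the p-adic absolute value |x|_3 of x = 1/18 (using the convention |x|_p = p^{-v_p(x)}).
|1/18|_3 = 9

Step 1 — compute v_3(x) by factoring powers of 3 out of the numerator and denominator: v_3(1/18) = -2. Step 2 — apply |x|_p = p^{-v_p(x)} = 3^{2} = 9.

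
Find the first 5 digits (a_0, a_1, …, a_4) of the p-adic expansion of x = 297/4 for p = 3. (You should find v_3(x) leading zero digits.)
(a_0, …, a_4) = (0, 0, 0, 2, 1)

v_3(297/4) = 3, so a_0 = ... = a_2 = 0. Factor out: x = 3^3 · u with u = 11/4 a unit in ℤ_3. Expand u iteratively via a_{v+i} = u_i mod 3, u_{i+1} = (u_i − a_{v+i})/3:
  u_0 = 11/4;  a_3 = 2;  u_1 = (u_0 − 2)/3 = 1/4
  u_1 = 1/4;  a_4 = 1;  u_2 = (u_1 − 1)/3 = -1/4
Digits: (0, 0, 0, 2, 1).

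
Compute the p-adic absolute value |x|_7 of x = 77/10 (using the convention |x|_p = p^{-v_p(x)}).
|77/10|_7 = 1/7

Step 1 — compute v_7(x) by factoring powers of 7 out of the numerator and denominator: v_7(77/10) = 1. Step 2 — apply |x|_p = p^{-v_p(x)} = 7^{-1} = 1/7.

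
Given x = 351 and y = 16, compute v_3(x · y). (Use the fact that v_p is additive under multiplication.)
v_3(5616) = 3

v_p(x) = 3 (factor: 351 = 3^3 · 13); v_p(y) = 0 (factor: 16 = 3^0 · 16). Additivity: v_p(xy) = v_p(x) + v_p(y) = 3 + 0 = 3. (Direct check: xy = 5616 = 3^3 · (208).)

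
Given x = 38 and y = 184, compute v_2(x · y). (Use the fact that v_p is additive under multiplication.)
v_2(6992) = 4

v_p(x) = 1 (factor: 38 = 2^1 · 19); v_p(y) = 3 (factor: 184 = 2^3 · 23). Additivity: v_p(xy) = v_p(x) + v_p(y) = 1 + 3 = 4. (Direct check: xy = 6992 = 2^4 · (437).)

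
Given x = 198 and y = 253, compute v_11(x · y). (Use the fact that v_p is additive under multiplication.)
v_11(50094) = 2

v_p(x) = 1 (factor: 198 = 11^1 · 18); v_p(y) = 1 (factor: 253 = 11^1 · 23). Additivity: v_p(xy) = v_p(x) + v_p(y) = 1 + 1 = 2. (Direct check: xy = 50094 = 11^2 · (414).)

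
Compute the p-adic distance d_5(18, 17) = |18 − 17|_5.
d_5(18, 17) = 1

Step 1 — x − y = 18 − 17 = 1. Step 2 — v_5(1) = 0 (factor: 1 = (5^0 · 1); the sign does not affect v_p). Step 3 — |x − y|_5 = 5^{0} = 1.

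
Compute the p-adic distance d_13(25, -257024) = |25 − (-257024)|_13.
d_13(25, -257024) = 1/28561

Step 1 — x − y = 25 − (-257024) = 257049. Step 2 — v_13(257049) = 4 (factor: 257049 = (13^4 · 9); the sign does not affect v_p). Step 3 — |x − y|_13 = 13^{-4} = 1/28561.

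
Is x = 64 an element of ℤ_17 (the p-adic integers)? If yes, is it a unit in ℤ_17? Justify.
x ∈ ℤ_17^× (unit); v_17(x) = 0

ℤ_17 = {x ∈ ℚ_17 : v_17(x) ≥ 0} and ℤ_17^× = {x ∈ ℤ_17 : v_17(x) = 0}. Here v_17(64) = v_17(num) − v_17(den) = 0; compare against these criteria.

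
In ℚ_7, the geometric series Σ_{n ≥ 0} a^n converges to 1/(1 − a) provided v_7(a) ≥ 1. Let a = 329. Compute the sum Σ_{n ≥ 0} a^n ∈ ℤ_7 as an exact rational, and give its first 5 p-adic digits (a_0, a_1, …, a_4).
Σ a^n = 1/(1 − a) = -1/328;  first 5 digits = (1, 5, 3, 0, 4)

v_7(a) = 1 ≥ 1, so the series converges in ℤ_7 to 1/(1 − a) = 1/(1 − 329) = -1/328. Expand this rational in ℤ_7: compute digits iteratively via d_i = x_i mod 7, x_{i+1} = (x_i − d_i)/7. The first 5 digits are (1, 5, 3, 0, 4).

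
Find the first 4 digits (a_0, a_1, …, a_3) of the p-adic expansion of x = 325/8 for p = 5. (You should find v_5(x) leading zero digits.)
(a_0, …, a_3) = (0, 0, 1, 2)

v_5(325/8) = 2, so a_0 = ... = a_1 = 0. Factor out: x = 5^2 · u with u = 13/8 a unit in ℤ_5. Expand u iteratively via a_{v+i} = u_i mod 5, u_{i+1} = (u_i − a_{v+i})/5:
  u_0 = 13/8;  a_2 = 1;  u_1 = (u_0 − 1)/5 = 1/8
  u_1 = 1/8;  a_3 = 2;  u_2 = (u_1 − 2)/5 = -3/8
Digits: (0, 0, 1, 2).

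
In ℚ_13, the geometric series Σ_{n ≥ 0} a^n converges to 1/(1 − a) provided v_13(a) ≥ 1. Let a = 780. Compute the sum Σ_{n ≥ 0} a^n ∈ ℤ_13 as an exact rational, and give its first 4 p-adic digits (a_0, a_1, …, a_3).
Σ a^n = 1/(1 − a) = -1/779;  first 4 digits = (1, 8, 3, 9)

v_13(a) = 1 ≥ 1, so the series converges in ℤ_13 to 1/(1 − a) = 1/(1 − 780) = -1/779. Expand this rational in ℤ_13: compute digits iteratively via d_i = x_i mod 13, x_{i+1} = (x_i − d_i)/13. The first 4 digits are (1, 8, 3, 9).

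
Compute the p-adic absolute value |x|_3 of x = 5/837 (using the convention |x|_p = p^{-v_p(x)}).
|5/837|_3 = 27

Step 1 — compute v_3(x) by factoring powers of 3 out of the numerator and denominator: v_3(5/837) = -3. Step 2 — apply |x|_p = p^{-v_p(x)} = 3^{3} = 27.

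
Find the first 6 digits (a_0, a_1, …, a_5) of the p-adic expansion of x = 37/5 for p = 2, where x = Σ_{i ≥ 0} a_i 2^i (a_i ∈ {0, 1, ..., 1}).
(a_0, …, a_5) = (1, 0, 0, 0, 0, 1)

v_2(37/5) = 0 (numerator and denominator both coprime to 2), so x ∈ ℤ_2^×. Compute digits iteratively via a_i = x_i mod 2, x_{i+1} = (x_i − a_i)/2, with x_0 = x:
  x_0 = 37/5;  a_0 = 1;  x_1 = (x_0 − 1)/2 = 16/5
  x_1 = 16/5;  a_1 = 0;  x_2 = (x_1 − 0)/2 = 8/5
  x_2 = 8/5;  a_2 = 0;  x_3 = (x_2 − 0)/2 = 4/5
  x_3 = 4/5;  a_3 = 0;  x_4 = (x_3 − 0)/2 = 2/5
  x_4 = 2/5;  a_4 = 0;  x_5 = (x_4 − 0)/2 = 1/5
  x_5 = 1/5;  a_5 = 1;  x_6 = (x_5 − 1)/2 = -2/5
Digits: (1, 0, 0, 0, 0, 1).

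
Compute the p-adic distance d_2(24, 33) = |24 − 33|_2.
d_2(24, 33) = 1

Step 1 — x − y = 24 − 33 = -9. Step 2 — v_2(-9) = 0 (factor: -9 = −(2^0 · 9); the sign does not affect v_p). Step 3 — |x − y|_2 = 2^{0} = 1.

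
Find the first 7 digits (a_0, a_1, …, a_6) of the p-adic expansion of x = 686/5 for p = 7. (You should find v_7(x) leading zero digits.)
(a_0, …, a_6) = (0, 0, 0, 6, 2, 1, 4)

v_7(686/5) = 3, so a_0 = ... = a_2 = 0. Factor out: x = 7^3 · u with u = 2/5 a unit in ℤ_7. Expand u iteratively via a_{v+i} = u_i mod 7, u_{i+1} = (u_i − a_{v+i})/7:
  u_0 = 2/5;  a_3 = 6;  u_1 = (u_0 − 6)/7 = -4/5
  u_1 = -4/5;  a_4 = 2;  u_2 = (u_1 − 2)/7 = -2/5
  u_2 = -2/5;  a_5 = 1;  u_3 = (u_2 − 1)/7 = -1/5
  u_3 = -1/5;  a_6 = 4;  u_4 = (u_3 − 4)/7 = -3/5
Digits: (0, 0, 0, 6, 2, 1, 4).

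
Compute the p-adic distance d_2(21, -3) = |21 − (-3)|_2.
d_2(21, -3) = 1/8

Step 1 — x − y = 21 − (-3) = 24. Step 2 — v_2(24) = 3 (factor: 24 = (2^3 · 3); the sign does not affect v_p). Step 3 — |x − y|_2 = 2^{-3} = 1/8.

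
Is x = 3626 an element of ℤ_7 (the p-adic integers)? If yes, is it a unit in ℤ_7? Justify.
x ∈ ℤ_7 but not a unit; v_7(x) = 2 > 0

ℤ_7 = {x ∈ ℚ_7 : v_7(x) ≥ 0} and ℤ_7^× = {x ∈ ℤ_7 : v_7(x) = 0}. Here v_7(3626) = v_7(num) − v_7(den) = 2; compare against these criteria.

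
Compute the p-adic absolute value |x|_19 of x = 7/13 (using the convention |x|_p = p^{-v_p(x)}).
|7/13|_19 = 1

Step 1 — compute v_19(x) by factoring powers of 19 out of the numerator and denominator: v_19(7/13) = 0. Step 2 — apply |x|_p = p^{-v_p(x)} = 19^{0} = 1.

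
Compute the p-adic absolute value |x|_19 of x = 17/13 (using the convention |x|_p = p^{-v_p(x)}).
|17/13|_19 = 1

Step 1 — compute v_19(x) by factoring powers of 19 out of the numerator and denominator: v_19(17/13) = 0. Step 2 — apply |x|_p = p^{-v_p(x)} = 19^{0} = 1.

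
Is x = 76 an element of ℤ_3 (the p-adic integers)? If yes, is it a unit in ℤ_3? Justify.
x ∈ ℤ_3^× (unit); v_3(x) = 0

ℤ_3 = {x ∈ ℚ_3 : v_3(x) ≥ 0} and ℤ_3^× = {x ∈ ℤ_3 : v_3(x) = 0}. Here v_3(76) = v_3(num) − v_3(den) = 0; compare against these criteria.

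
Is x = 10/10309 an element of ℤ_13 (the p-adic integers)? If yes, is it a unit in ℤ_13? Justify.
x ∉ ℤ_13 (v_13(x) = -2 < 0)

ℤ_13 = {x ∈ ℚ_13 : v_13(x) ≥ 0} and ℤ_13^× = {x ∈ ℤ_13 : v_13(x) = 0}. Here v_13(10/10309) = v_13(num) − v_13(den) = -2; compare against these criteria.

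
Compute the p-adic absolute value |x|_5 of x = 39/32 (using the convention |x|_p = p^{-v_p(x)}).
|39/32|_5 = 1

Step 1 — compute v_5(x) by factoring powers of 5 out of the numerator and denominator: v_5(39/32) = 0. Step 2 — apply |x|_p = p^{-v_p(x)} = 5^{0} = 1.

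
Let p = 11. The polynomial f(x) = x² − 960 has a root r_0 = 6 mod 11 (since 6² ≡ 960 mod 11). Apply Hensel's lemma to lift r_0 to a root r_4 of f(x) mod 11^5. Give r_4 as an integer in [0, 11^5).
r_4 = 79338 (mod 161051)

Hensel's recurrence: r_{i+1} = r_i − f(r_i)·(f′(r_i))^{-1} mod 11^{i+2}, with f′(x) = 2x. Iterate:
  r_0 = 6 (mod 11)
  r_1 = 83 (mod 121)
  r_2 = 809 (mod 1331)
  r_3 = 6133 (mod 14641)
  r_4 = 79338 (mod 161051)
Final: r_4 = 79338, and one checks f(r_4) ≡ 0 mod 11^5.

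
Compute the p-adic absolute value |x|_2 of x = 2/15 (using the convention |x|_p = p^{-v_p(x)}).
|2/15|_2 = 1/2

Step 1 — compute v_2(x) by factoring powers of 2 out of the numerator and denominator: v_2(2/15) = 1. Step 2 — apply |x|_p = p^{-v_p(x)} = 2^{-1} = 1/2.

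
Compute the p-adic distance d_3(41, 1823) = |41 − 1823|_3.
d_3(41, 1823) = 1/81

Step 1 — x − y = 41 − 1823 = -1782. Step 2 — v_3(-1782) = 4 (factor: -1782 = −(3^4 · 22); the sign does not affect v_p). Step 3 — |x − y|_3 = 3^{-4} = 1/81.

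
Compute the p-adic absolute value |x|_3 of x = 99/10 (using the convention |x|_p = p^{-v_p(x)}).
|99/10|_3 = 1/9

Step 1 — compute v_3(x) by factoring powers of 3 out of the numerator and denominator: v_3(99/10) = 2. Step 2 — apply |x|_p = p^{-v_p(x)} = 3^{-2} = 1/9.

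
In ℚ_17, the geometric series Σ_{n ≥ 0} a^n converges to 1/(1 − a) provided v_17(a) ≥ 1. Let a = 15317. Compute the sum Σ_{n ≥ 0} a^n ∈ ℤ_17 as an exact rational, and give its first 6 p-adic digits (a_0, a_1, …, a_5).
Σ a^n = 1/(1 − a) = -1/15316;  first 6 digits = (1, 0, 2, 3, 4, 12)

v_17(a) = 2 ≥ 1, so the series converges in ℤ_17 to 1/(1 − a) = 1/(1 − 15317) = -1/15316. Expand this rational in ℤ_17: compute digits iteratively via d_i = x_i mod 17, x_{i+1} = (x_i − d_i)/17. The first 6 digits are (1, 0, 2, 3, 4, 12).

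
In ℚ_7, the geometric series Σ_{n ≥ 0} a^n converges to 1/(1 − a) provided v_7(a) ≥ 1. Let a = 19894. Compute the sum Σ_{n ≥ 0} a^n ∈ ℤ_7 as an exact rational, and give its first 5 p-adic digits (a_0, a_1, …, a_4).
Σ a^n = 1/(1 − a) = -1/19893;  first 5 digits = (1, 0, 0, 2, 1)

v_7(a) = 3 ≥ 1, so the series converges in ℤ_7 to 1/(1 − a) = 1/(1 − 19894) = -1/19893. Expand this rational in ℤ_7: compute digits iteratively via d_i = x_i mod 7, x_{i+1} = (x_i − d_i)/7. The first 5 digits are (1, 0, 0, 2, 1).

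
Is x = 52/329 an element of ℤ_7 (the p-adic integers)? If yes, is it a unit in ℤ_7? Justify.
x ∉ ℤ_7 (v_7(x) = -1 < 0)

ℤ_7 = {x ∈ ℚ_7 : v_7(x) ≥ 0} and ℤ_7^× = {x ∈ ℤ_7 : v_7(x) = 0}. Here v_7(52/329) = v_7(num) − v_7(den) = -1; compare against these criteria.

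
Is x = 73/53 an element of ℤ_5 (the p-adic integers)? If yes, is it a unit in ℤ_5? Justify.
x ∈ ℤ_5^× (unit); v_5(x) = 0

ℤ_5 = {x ∈ ℚ_5 : v_5(x) ≥ 0} and ℤ_5^× = {x ∈ ℤ_5 : v_5(x) = 0}. Here v_5(73/53) = v_5(num) − v_5(den) = 0; compare against these criteria.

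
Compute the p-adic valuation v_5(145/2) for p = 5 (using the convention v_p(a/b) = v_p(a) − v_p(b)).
v_5(145/2) = 1

Factor powers of 5 from the numerator and denominator of the reduced fraction: 145 = 5^1 · 29 and 2 = 5^0 · 2. Apply v_p(a/b) = v_p(a) − v_p(b): v_5(145/2) = 1 − 0 = 1.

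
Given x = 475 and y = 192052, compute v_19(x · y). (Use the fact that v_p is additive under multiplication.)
v_19(91224700) = 4

v_p(x) = 1 (factor: 475 = 19^1 · 25); v_p(y) = 3 (factor: 192052 = 19^3 · 28). Additivity: v_p(xy) = v_p(x) + v_p(y) = 1 + 3 = 4. (Direct check: xy = 91224700 = 19^4 · (700).)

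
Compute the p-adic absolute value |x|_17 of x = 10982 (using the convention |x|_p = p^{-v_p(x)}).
|10982|_17 = 1/289

Step 1 — compute v_17(x) by factoring powers of 17 out of the numerator and denominator: v_17(10982) = 2. Step 2 — apply |x|_p = p^{-v_p(x)} = 17^{-2} = 1/289.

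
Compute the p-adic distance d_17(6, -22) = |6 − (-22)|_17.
d_17(6, -22) = 1

Step 1 — x − y = 6 − (-22) = 28. Step 2 — v_17(28) = 0 (factor: 28 = (17^0 · 28); the sign does not affect v_p). Step 3 — |x − y|_17 = 17^{0} = 1.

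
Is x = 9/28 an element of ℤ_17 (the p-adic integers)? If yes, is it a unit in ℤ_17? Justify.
x ∈ ℤ_17^× (unit); v_17(x) = 0

ℤ_17 = {x ∈ ℚ_17 : v_17(x) ≥ 0} and ℤ_17^× = {x ∈ ℤ_17 : v_17(x) = 0}. Here v_17(9/28) = v_17(num) − v_17(den) = 0; compare against these criteria.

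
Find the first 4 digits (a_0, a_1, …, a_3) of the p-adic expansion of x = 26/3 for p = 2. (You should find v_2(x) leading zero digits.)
(a_0, …, a_3) = (0, 1, 1, 1)

v_2(26/3) = 1, so a_0 = ... = a_0 = 0. Factor out: x = 2^1 · u with u = 13/3 a unit in ℤ_2. Expand u iteratively via a_{v+i} = u_i mod 2, u_{i+1} = (u_i − a_{v+i})/2:
  u_0 = 13/3;  a_1 = 1;  u_1 = (u_0 − 1)/2 = 5/3
  u_1 = 5/3;  a_2 = 1;  u_2 = (u_1 − 1)/2 = 1/3
  u_2 = 1/3;  a_3 = 1;  u_3 = (u_2 − 1)/2 = -1/3
Digits: (0, 1, 1, 1).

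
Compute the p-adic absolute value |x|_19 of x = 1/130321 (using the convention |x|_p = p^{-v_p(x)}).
|1/130321|_19 = 130321

Step 1 — compute v_19(x) by factoring powers of 19 out of the numerator and denominator: v_19(1/130321) = -4. Step 2 — apply |x|_p = p^{-v_p(x)} = 19^{4} = 130321.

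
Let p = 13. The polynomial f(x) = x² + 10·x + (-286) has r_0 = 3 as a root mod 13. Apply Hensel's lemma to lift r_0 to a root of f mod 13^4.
r_3 = 12197 (mod 28561)

Hensel: r_{i+1} = r_i − f(r_i)·(f′(r_i))^{-1} mod 13^{i+2}, f′(x) = 2x + 10. Iterate:
  r_0 = 3 (mod 13)
  r_1 = 29 (mod 169)
  r_2 = 1212 (mod 2197)
  r_3 = 12197 (mod 28561)
Final: r = 12197 satisfies f(r) ≡ 0 mod 13^4.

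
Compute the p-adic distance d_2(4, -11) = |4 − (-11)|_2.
d_2(4, -11) = 1

Step 1 — x − y = 4 − (-11) = 15. Step 2 — v_2(15) = 0 (factor: 15 = (2^0 · 15); the sign does not affect v_p). Step 3 — |x − y|_2 = 2^{0} = 1.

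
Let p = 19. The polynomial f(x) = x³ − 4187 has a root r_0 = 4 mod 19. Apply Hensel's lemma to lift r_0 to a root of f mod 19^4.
r_3 = 17997 (mod 130321)

Hensel: r_{i+1} = r_i − f(r_i)/f′(r_i) mod 19^{i+2}, where f′(x) = 3x². Iterate:
  r_0 = 4 (mod 19)
  r_1 = 308 (mod 361)
  r_2 = 4279 (mod 6859)
  r_3 = 17997 (mod 130321)
Final: r = 17997 with f(r) ≡ 0 mod 19^4.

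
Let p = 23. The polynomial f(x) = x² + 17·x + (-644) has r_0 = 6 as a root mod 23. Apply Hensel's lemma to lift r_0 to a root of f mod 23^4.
r_3 = 270762 (mod 279841)

Hensel: r_{i+1} = r_i − f(r_i)·(f′(r_i))^{-1} mod 23^{i+2}, f′(x) = 2x + 17. Iterate:
  r_0 = 6 (mod 23)
  r_1 = 443 (mod 529)
  r_2 = 3088 (mod 12167)
  r_3 = 270762 (mod 279841)
Final: r = 270762 satisfies f(r) ≡ 0 mod 23^4.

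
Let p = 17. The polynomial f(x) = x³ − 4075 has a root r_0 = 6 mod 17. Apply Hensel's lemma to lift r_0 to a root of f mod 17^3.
r_2 = 312 (mod 4913)

Hensel: r_{i+1} = r_i − f(r_i)/f′(r_i) mod 17^{i+2}, where f′(x) = 3x². Iterate:
  r_0 = 6 (mod 17)
  r_1 = 23 (mod 289)
  r_2 = 312 (mod 4913)
Final: r = 312 with f(r) ≡ 0 mod 17^3.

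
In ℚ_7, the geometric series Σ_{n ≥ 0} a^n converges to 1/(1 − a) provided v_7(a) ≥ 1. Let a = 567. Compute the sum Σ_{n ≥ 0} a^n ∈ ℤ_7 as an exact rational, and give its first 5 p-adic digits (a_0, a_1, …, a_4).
Σ a^n = 1/(1 − a) = -1/566;  first 5 digits = (1, 4, 6, 1, 3)

v_7(a) = 1 ≥ 1, so the series converges in ℤ_7 to 1/(1 − a) = 1/(1 − 567) = -1/566. Expand this rational in ℤ_7: compute digits iteratively via d_i = x_i mod 7, x_{i+1} = (x_i − d_i)/7. The first 5 digits are (1, 4, 6, 1, 3).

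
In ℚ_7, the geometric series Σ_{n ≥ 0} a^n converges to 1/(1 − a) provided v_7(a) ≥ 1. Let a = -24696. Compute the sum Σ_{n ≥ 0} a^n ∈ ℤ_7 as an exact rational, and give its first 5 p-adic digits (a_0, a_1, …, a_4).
Σ a^n = 1/(1 − a) = 1/24697;  first 5 digits = (1, 0, 0, 5, 3)

v_7(a) = 3 ≥ 1, so the series converges in ℤ_7 to 1/(1 − a) = 1/(1 − (-24696)) = 1/24697. Expand this rational in ℤ_7: compute digits iteratively via d_i = x_i mod 7, x_{i+1} = (x_i − d_i)/7. The first 5 digits are (1, 0, 0, 5, 3).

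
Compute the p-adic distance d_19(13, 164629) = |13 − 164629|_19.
d_19(13, 164629) = 1/6859

Step 1 — x − y = 13 − 164629 = -164616. Step 2 — v_19(-164616) = 3 (factor: -164616 = −(19^3 · 24); the sign does not affect v_p). Step 3 — |x − y|_19 = 19^{-3} = 1/6859.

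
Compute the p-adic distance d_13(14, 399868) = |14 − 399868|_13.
d_13(14, 399868) = 1/28561

Step 1 — x − y = 14 − 399868 = -399854. Step 2 — v_13(-399854) = 4 (factor: -399854 = −(13^4 · 14); the sign does not affect v_p). Step 3 — |x − y|_13 = 13^{-4} = 1/28561.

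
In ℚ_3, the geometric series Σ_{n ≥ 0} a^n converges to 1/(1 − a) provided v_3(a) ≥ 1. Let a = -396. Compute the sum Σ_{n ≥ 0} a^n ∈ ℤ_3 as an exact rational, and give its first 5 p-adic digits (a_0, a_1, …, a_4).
Σ a^n = 1/(1 − a) = 1/397;  first 5 digits = (1, 0, 1, 0, 2)

v_3(a) = 2 ≥ 1, so the series converges in ℤ_3 to 1/(1 − a) = 1/(1 − (-396)) = 1/397. Expand this rational in ℤ_3: compute digits iteratively via d_i = x_i mod 3, x_{i+1} = (x_i − d_i)/3. The first 5 digits are (1, 0, 1, 0, 2).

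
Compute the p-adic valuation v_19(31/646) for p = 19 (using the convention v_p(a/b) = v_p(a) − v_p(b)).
v_19(31/646) = -1

Factor powers of 19 from the numerator and denominator of the reduced fraction: 31 = 19^0 · 31 and 646 = 19^1 · 34. Apply v_p(a/b) = v_p(a) − v_p(b): v_19(31/646) = 0 − 1 = -1.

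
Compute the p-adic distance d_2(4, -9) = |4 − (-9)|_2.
d_2(4, -9) = 1

Step 1 — x − y = 4 − (-9) = 13. Step 2 — v_2(13) = 0 (factor: 13 = (2^0 · 13); the sign does not affect v_p). Step 3 — |x − y|_2 = 2^{0} = 1.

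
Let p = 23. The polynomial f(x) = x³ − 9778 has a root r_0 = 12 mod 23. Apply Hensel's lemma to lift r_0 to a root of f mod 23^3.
r_2 = 2634 (mod 12167)

Hensel: r_{i+1} = r_i − f(r_i)/f′(r_i) mod 23^{i+2}, where f′(x) = 3x². Iterate:
  r_0 = 12 (mod 23)
  r_1 = 518 (mod 529)
  r_2 = 2634 (mod 12167)
Final: r = 2634 with f(r) ≡ 0 mod 23^3.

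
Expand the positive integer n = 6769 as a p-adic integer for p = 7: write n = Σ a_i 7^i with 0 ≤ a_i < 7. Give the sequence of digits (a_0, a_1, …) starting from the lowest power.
(a_0, a_1, …) = (0, 1, 5, 5, 2)

Repeated division by 7 gives the digits low-to-high: 6769 = 1·7^1 + 5·7^2 + 5·7^3 + 2·7^4. Digit sequence: (0, 1, 5, 5, 2).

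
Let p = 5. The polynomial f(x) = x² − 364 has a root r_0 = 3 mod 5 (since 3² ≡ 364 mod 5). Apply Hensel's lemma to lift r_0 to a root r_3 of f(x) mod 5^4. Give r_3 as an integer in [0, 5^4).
r_3 = 183 (mod 625)

Hensel's recurrence: r_{i+1} = r_i − f(r_i)·(f′(r_i))^{-1} mod 5^{i+2}, with f′(x) = 2x. Iterate:
  r_0 = 3 (mod 5)
  r_1 = 8 (mod 25)
  r_2 = 58 (mod 125)
  r_3 = 183 (mod 625)
Final: r_3 = 183, and one checks f(r_3) ≡ 0 mod 5^4.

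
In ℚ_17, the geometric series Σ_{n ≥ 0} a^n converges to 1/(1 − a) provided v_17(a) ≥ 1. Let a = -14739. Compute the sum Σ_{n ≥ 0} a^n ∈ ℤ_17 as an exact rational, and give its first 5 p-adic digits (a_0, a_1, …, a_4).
Σ a^n = 1/(1 − a) = 1/14740;  first 5 digits = (1, 0, 0, 14, 16)

v_17(a) = 3 ≥ 1, so the series converges in ℤ_17 to 1/(1 − a) = 1/(1 − (-14739)) = 1/14740. Expand this rational in ℤ_17: compute digits iteratively via d_i = x_i mod 17, x_{i+1} = (x_i − d_i)/17. The first 5 digits are (1, 0, 0, 14, 16).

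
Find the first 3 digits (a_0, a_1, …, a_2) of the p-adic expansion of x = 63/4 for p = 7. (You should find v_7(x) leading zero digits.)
(a_0, …, a_2) = (0, 4, 5)

v_7(63/4) = 1, so a_0 = ... = a_0 = 0. Factor out: x = 7^1 · u with u = 9/4 a unit in ℤ_7. Expand u iteratively via a_{v+i} = u_i mod 7, u_{i+1} = (u_i − a_{v+i})/7:
  u_0 = 9/4;  a_1 = 4;  u_1 = (u_0 − 4)/7 = -1/4
  u_1 = -1/4;  a_2 = 5;  u_2 = (u_1 − 5)/7 = -3/4
Digits: (0, 4, 5).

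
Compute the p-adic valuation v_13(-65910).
v_13(-65910) = 3

v_13(n) is the largest exponent k such that 13^k divides n. Factor out: -65910 = -13^3 · 30. (Sign doesn't affect v_p.) So v_13(-65910) = 3.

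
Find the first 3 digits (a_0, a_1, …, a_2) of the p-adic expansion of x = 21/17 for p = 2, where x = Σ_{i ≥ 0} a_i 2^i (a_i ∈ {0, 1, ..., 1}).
(a_0, …, a_2) = (1, 0, 1)

v_2(21/17) = 0 (numerator and denominator both coprime to 2), so x ∈ ℤ_2^×. Compute digits iteratively via a_i = x_i mod 2, x_{i+1} = (x_i − a_i)/2, with x_0 = x:
  x_0 = 21/17;  a_0 = 1;  x_1 = (x_0 − 1)/2 = 2/17
  x_1 = 2/17;  a_1 = 0;  x_2 = (x_1 − 0)/2 = 1/17
  x_2 = 1/17;  a_2 = 1;  x_3 = (x_2 − 1)/2 = -8/17
Digits: (1, 0, 1).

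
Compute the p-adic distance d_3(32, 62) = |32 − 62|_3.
d_3(32, 62) = 1/3

Step 1 — x − y = 32 − 62 = -30. Step 2 — v_3(-30) = 1 (factor: -30 = −(3^1 · 10); the sign does not affect v_p). Step 3 — |x − y|_3 = 3^{-1} = 1/3.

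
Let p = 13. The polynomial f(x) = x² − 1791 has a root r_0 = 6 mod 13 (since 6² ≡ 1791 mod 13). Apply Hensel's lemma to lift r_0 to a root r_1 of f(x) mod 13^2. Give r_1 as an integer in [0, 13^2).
r_1 = 110 (mod 169)

Hensel's recurrence: r_{i+1} = r_i − f(r_i)·(f′(r_i))^{-1} mod 13^{i+2}, with f′(x) = 2x. Iterate:
  r_0 = 6 (mod 13)
  r_1 = 110 (mod 169)
Final: r_1 = 110, and one checks f(r_1) ≡ 0 mod 13^2.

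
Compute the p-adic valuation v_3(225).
v_3(225) = 2

v_3(n) is the largest exponent k such that 3^k divides n. Factor out: 225 = 3^2 · 25. (Sign doesn't affect v_p.) So v_3(225) = 2.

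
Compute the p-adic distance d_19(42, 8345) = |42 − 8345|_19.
d_19(42, 8345) = 1/361

Step 1 — x − y = 42 − 8345 = -8303. Step 2 — v_19(-8303) = 2 (factor: -8303 = −(19^2 · 23); the sign does not affect v_p). Step 3 — |x − y|_19 = 19^{-2} = 1/361.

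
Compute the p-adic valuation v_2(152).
v_2(152) = 3

v_2(n) is the largest exponent k such that 2^k divides n. Factor out: 152 = 2^3 · 19. (Sign doesn't affect v_p.) So v_2(152) = 3.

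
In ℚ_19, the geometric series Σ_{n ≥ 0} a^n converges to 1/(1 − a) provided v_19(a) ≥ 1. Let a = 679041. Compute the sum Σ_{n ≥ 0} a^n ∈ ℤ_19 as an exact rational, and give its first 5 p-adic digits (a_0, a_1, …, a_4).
Σ a^n = 1/(1 − a) = -1/679040;  first 5 digits = (1, 0, 0, 4, 5)

v_19(a) = 3 ≥ 1, so the series converges in ℤ_19 to 1/(1 − a) = 1/(1 − 679041) = -1/679040. Expand this rational in ℤ_19: compute digits iteratively via d_i = x_i mod 19, x_{i+1} = (x_i − d_i)/19. The first 5 digits are (1, 0, 0, 4, 5).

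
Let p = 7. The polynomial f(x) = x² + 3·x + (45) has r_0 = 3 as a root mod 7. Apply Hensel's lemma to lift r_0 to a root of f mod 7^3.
r_2 = 143 (mod 343)

Hensel: r_{i+1} = r_i − f(r_i)·(f′(r_i))^{-1} mod 7^{i+2}, f′(x) = 2x + 3. Iterate:
  r_0 = 3 (mod 7)
  r_1 = 45 (mod 49)
  r_2 = 143 (mod 343)
Final: r = 143 satisfies f(r) ≡ 0 mod 7^3.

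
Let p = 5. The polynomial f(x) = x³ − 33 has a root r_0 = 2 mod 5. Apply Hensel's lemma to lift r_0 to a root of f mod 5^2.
r_1 = 2 (mod 25)

Hensel: r_{i+1} = r_i − f(r_i)/f′(r_i) mod 5^{i+2}, where f′(x) = 3x². Iterate:
  r_0 = 2 (mod 5)
  r_1 = 2 (mod 25)
Final: r = 2 with f(r) ≡ 0 mod 5^2.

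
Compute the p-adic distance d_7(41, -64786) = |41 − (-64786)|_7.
d_7(41, -64786) = 1/2401

Step 1 — x − y = 41 − (-64786) = 64827. Step 2 — v_7(64827) = 4 (factor: 64827 = (7^4 · 27); the sign does not affect v_p). Step 3 — |x − y|_7 = 7^{-4} = 1/2401.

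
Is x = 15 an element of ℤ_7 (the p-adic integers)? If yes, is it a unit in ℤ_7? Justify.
x ∈ ℤ_7^× (unit); v_7(x) = 0

ℤ_7 = {x ∈ ℚ_7 : v_7(x) ≥ 0} and ℤ_7^× = {x ∈ ℤ_7 : v_7(x) = 0}. Here v_7(15) = v_7(num) − v_7(den) = 0; compare against these criteria.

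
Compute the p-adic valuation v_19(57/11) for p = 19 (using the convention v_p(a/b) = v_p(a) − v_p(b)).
v_19(57/11) = 1

Factor powers of 19 from the numerator and denominator of the reduced fraction: 57 = 19^1 · 3 and 11 = 19^0 · 11. Apply v_p(a/b) = v_p(a) − v_p(b): v_19(57/11) = 1 − 0 = 1.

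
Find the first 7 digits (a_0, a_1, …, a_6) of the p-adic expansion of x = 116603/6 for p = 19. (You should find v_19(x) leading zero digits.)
(a_0, …, a_6) = (0, 0, 0, 6, 3, 3, 3)

v_19(116603/6) = 3, so a_0 = ... = a_2 = 0. Factor out: x = 19^3 · u with u = 17/6 a unit in ℤ_19. Expand u iteratively via a_{v+i} = u_i mod 19, u_{i+1} = (u_i − a_{v+i})/19:
  u_0 = 17/6;  a_3 = 6;  u_1 = (u_0 − 6)/19 = -1/6
  u_1 = -1/6;  a_4 = 3;  u_2 = (u_1 − 3)/19 = -1/6
  u_2 = -1/6;  a_5 = 3;  u_3 = (u_2 − 3)/19 = -1/6
  u_3 = -1/6;  a_6 = 3;  u_4 = (u_3 − 3)/19 = -1/6
Digits: (0, 0, 0, 6, 3, 3, 3).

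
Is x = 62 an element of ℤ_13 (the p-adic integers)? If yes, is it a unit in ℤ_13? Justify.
x ∈ ℤ_13^× (unit); v_13(x) = 0

ℤ_13 = {x ∈ ℚ_13 : v_13(x) ≥ 0} and ℤ_13^× = {x ∈ ℤ_13 : v_13(x) = 0}. Here v_13(62) = v_13(num) − v_13(den) = 0; compare against these criteria.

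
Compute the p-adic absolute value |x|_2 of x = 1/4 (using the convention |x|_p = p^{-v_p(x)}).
|1/4|_2 = 4

Step 1 — compute v_2(x) by factoring powers of 2 out of the numerator and denominator: v_2(1/4) = -2. Step 2 — apply |x|_p = p^{-v_p(x)} = 2^{2} = 4.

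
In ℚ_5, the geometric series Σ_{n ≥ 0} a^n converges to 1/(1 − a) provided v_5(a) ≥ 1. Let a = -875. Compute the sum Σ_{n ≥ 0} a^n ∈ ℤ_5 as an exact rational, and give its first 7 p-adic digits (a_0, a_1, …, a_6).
Σ a^n = 1/(1 − a) = 1/876;  first 7 digits = (1, 0, 0, 3, 3, 4, 3)

v_5(a) = 3 ≥ 1, so the series converges in ℤ_5 to 1/(1 − a) = 1/(1 − (-875)) = 1/876. Expand this rational in ℤ_5: compute digits iteratively via d_i = x_i mod 5, x_{i+1} = (x_i − d_i)/5. The first 7 digits are (1, 0, 0, 3, 3, 4, 3).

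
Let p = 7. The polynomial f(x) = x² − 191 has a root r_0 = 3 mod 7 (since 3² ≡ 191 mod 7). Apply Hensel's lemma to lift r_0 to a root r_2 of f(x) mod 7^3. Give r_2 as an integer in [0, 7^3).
r_2 = 115 (mod 343)

Hensel's recurrence: r_{i+1} = r_i − f(r_i)·(f′(r_i))^{-1} mod 7^{i+2}, with f′(x) = 2x. Iterate:
  r_0 = 3 (mod 7)
  r_1 = 17 (mod 49)
  r_2 = 115 (mod 343)
Final: r_2 = 115, and one checks f(r_2) ≡ 0 mod 7^3.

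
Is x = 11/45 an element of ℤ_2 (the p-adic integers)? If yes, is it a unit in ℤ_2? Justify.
x ∈ ℤ_2^× (unit); v_2(x) = 0

ℤ_2 = {x ∈ ℚ_2 : v_2(x) ≥ 0} and ℤ_2^× = {x ∈ ℤ_2 : v_2(x) = 0}. Here v_2(11/45) = v_2(num) − v_2(den) = 0; compare against these criteria.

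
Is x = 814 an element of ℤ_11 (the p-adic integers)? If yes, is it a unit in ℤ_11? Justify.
x ∈ ℤ_11 but not a unit; v_11(x) = 1 > 0

ℤ_11 = {x ∈ ℚ_11 : v_11(x) ≥ 0} and ℤ_11^× = {x ∈ ℤ_11 : v_11(x) = 0}. Here v_11(814) = v_11(num) − v_11(den) = 1; compare against these criteria.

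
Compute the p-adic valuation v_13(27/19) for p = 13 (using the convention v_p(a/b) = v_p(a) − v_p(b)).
v_13(27/19) = 0

Factor powers of 13 from the numerator and denominator of the reduced fraction: 27 = 13^0 · 27 and 19 = 13^0 · 19. Apply v_p(a/b) = v_p(a) − v_p(b): v_13(27/19) = 0 − 0 = 0.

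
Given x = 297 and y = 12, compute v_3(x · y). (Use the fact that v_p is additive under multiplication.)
v_3(3564) = 4

v_p(x) = 3 (factor: 297 = 3^3 · 11); v_p(y) = 1 (factor: 12 = 3^1 · 4). Additivity: v_p(xy) = v_p(x) + v_p(y) = 3 + 1 = 4. (Direct check: xy = 3564 = 3^4 · (44).)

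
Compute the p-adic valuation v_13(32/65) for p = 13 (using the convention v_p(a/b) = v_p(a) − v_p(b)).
v_13(32/65) = -1

Factor powers of 13 from the numerator and denominator of the reduced fraction: 32 = 13^0 · 32 and 65 = 13^1 · 5. Apply v_p(a/b) = v_p(a) − v_p(b): v_13(32/65) = 0 − 1 = -1.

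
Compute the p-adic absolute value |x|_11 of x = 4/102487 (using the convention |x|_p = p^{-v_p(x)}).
|4/102487|_11 = 14641

Step 1 — compute v_11(x) by factoring powers of 11 out of the numerator and denominator: v_11(4/102487) = -4. Step 2 — apply |x|_p = p^{-v_p(x)} = 11^{4} = 14641.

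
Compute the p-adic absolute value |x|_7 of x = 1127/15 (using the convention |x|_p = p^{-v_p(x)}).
|1127/15|_7 = 1/49

Step 1 — compute v_7(x) by factoring powers of 7 out of the numerator and denominator: v_7(1127/15) = 2. Step 2 — apply |x|_p = p^{-v_p(x)} = 7^{-2} = 1/49.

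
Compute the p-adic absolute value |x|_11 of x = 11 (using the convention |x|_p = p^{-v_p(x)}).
|11|_11 = 1/11

Step 1 — compute v_11(x) by factoring powers of 11 out of the numerator and denominator: v_11(11) = 1. Step 2 — apply |x|_p = p^{-v_p(x)} = 11^{-1} = 1/11.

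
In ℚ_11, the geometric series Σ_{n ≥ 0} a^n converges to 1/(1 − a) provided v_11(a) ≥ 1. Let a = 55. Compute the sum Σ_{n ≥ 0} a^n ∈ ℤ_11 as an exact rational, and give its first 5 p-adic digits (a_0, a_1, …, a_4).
Σ a^n = 1/(1 − a) = -1/54;  first 5 digits = (1, 5, 3, 6, 9)

v_11(a) = 1 ≥ 1, so the series converges in ℤ_11 to 1/(1 − a) = 1/(1 − 55) = -1/54. Expand this rational in ℤ_11: compute digits iteratively via d_i = x_i mod 11, x_{i+1} = (x_i − d_i)/11. The first 5 digits are (1, 5, 3, 6, 9).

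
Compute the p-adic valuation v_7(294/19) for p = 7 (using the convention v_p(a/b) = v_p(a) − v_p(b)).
v_7(294/19) = 2

Factor powers of 7 from the numerator and denominator of the reduced fraction: 294 = 7^2 · 6 and 19 = 7^0 · 19. Apply v_p(a/b) = v_p(a) − v_p(b): v_7(294/19) = 2 − 0 = 2.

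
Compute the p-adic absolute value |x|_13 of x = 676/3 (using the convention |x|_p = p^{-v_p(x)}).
|676/3|_13 = 1/169

Step 1 — compute v_13(x) by factoring powers of 13 out of the numerator and denominator: v_13(676/3) = 2. Step 2 — apply |x|_p = p^{-v_p(x)} = 13^{-2} = 1/169.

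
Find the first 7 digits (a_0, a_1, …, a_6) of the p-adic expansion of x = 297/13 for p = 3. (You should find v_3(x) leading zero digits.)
(a_0, …, a_6) = (0, 0, 0, 2, 1, 0, 1)

v_3(297/13) = 3, so a_0 = ... = a_2 = 0. Factor out: x = 3^3 · u with u = 11/13 a unit in ℤ_3. Expand u iteratively via a_{v+i} = u_i mod 3, u_{i+1} = (u_i − a_{v+i})/3:
  u_0 = 11/13;  a_3 = 2;  u_1 = (u_0 − 2)/3 = -5/13
  u_1 = -5/13;  a_4 = 1;  u_2 = (u_1 − 1)/3 = -6/13
  u_2 = -6/13;  a_5 = 0;  u_3 = (u_2 − 0)/3 = -2/13
  u_3 = -2/13;  a_6 = 1;  u_4 = (u_3 − 1)/3 = -5/13
Digits: (0, 0, 0, 2, 1, 0, 1).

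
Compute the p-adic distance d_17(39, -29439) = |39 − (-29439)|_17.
d_17(39, -29439) = 1/4913

Step 1 — x − y = 39 − (-29439) = 29478. Step 2 — v_17(29478) = 3 (factor: 29478 = (17^3 · 6); the sign does not affect v_p). Step 3 — |x − y|_17 = 17^{-3} = 1/4913.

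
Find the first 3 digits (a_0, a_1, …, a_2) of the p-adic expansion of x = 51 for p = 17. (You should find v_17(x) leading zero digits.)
(a_0, …, a_2) = (0, 3, 0)

v_17(51) = 1, so a_0 = ... = a_0 = 0. Factor out: x = 17^1 · u with u = 3 a unit in ℤ_17. Expand u iteratively via a_{v+i} = u_i mod 17, u_{i+1} = (u_i − a_{v+i})/17:
  u_0 = 3;  a_1 = 3;  u_1 = (u_0 − 3)/17 = 0
  u_1 = 0;  a_2 = 0;  u_2 = (u_1 − 0)/17 = 0
Digits: (0, 3, 0).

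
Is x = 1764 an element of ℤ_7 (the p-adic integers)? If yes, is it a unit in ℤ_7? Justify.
x ∈ ℤ_7 but not a unit; v_7(x) = 2 > 0

ℤ_7 = {x ∈ ℚ_7 : v_7(x) ≥ 0} and ℤ_7^× = {x ∈ ℤ_7 : v_7(x) = 0}. Here v_7(1764) = v_7(num) − v_7(den) = 2; compare against these criteria.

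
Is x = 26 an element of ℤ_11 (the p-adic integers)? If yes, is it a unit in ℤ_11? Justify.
x ∈ ℤ_11^× (unit); v_11(x) = 0

ℤ_11 = {x ∈ ℚ_11 : v_11(x) ≥ 0} and ℤ_11^× = {x ∈ ℤ_11 : v_11(x) = 0}. Here v_11(26) = v_11(num) − v_11(den) = 0; compare against these criteria.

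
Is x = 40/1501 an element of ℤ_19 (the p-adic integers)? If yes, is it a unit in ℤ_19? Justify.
x ∉ ℤ_19 (v_19(x) = -1 < 0)

ℤ_19 = {x ∈ ℚ_19 : v_19(x) ≥ 0} and ℤ_19^× = {x ∈ ℤ_19 : v_19(x) = 0}. Here v_19(40/1501) = v_19(num) − v_19(den) = -1; compare against these criteria.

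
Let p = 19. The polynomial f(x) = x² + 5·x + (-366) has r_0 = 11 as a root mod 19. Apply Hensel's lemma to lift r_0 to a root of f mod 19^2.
r_1 = 125 (mod 361)

Hensel: r_{i+1} = r_i − f(r_i)·(f′(r_i))^{-1} mod 19^{i+2}, f′(x) = 2x + 5. Iterate:
  r_0 = 11 (mod 19)
  r_1 = 125 (mod 361)
Final: r = 125 satisfies f(r) ≡ 0 mod 19^2.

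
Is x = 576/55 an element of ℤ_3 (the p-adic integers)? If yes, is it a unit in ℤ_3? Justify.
x ∈ ℤ_3 but not a unit; v_3(x) = 2 > 0

ℤ_3 = {x ∈ ℚ_3 : v_3(x) ≥ 0} and ℤ_3^× = {x ∈ ℤ_3 : v_3(x) = 0}. Here v_3(576/55) = v_3(num) − v_3(den) = 2; compare against these criteria.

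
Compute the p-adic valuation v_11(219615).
v_11(219615) = 4

v_11(n) is the largest exponent k such that 11^k divides n. Factor out: 219615 = 11^4 · 15. (Sign doesn't affect v_p.) So v_11(219615) = 4.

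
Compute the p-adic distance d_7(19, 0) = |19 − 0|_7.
d_7(19, 0) = 1

Step 1 — x − y = 19 − 0 = 19. Step 2 — v_7(19) = 0 (factor: 19 = (7^0 · 19); the sign does not affect v_p). Step 3 — |x − y|_7 = 7^{0} = 1.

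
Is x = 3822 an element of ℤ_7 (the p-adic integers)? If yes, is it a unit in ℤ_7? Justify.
x ∈ ℤ_7 but not a unit; v_7(x) = 2 > 0

ℤ_7 = {x ∈ ℚ_7 : v_7(x) ≥ 0} and ℤ_7^× = {x ∈ ℤ_7 : v_7(x) = 0}. Here v_7(3822) = v_7(num) − v_7(den) = 2; compare against these criteria.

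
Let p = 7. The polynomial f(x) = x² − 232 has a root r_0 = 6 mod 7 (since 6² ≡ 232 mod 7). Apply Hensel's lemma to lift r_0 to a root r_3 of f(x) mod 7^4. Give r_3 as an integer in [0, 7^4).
r_3 = 1623 (mod 2401)

Hensel's recurrence: r_{i+1} = r_i − f(r_i)·(f′(r_i))^{-1} mod 7^{i+2}, with f′(x) = 2x. Iterate:
  r_0 = 6 (mod 7)
  r_1 = 6 (mod 49)
  r_2 = 251 (mod 343)
  r_3 = 1623 (mod 2401)
Final: r_3 = 1623, and one checks f(r_3) ≡ 0 mod 7^4.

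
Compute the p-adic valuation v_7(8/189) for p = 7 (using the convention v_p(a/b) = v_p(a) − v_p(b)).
v_7(8/189) = -1

Factor powers of 7 from the numerator and denominator of the reduced fraction: 8 = 7^0 · 8 and 189 = 7^1 · 27. Apply v_p(a/b) = v_p(a) − v_p(b): v_7(8/189) = 0 − 1 = -1.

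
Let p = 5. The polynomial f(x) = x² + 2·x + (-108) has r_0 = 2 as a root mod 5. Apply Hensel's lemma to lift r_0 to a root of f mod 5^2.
r_1 = 2 (mod 25)

Hensel: r_{i+1} = r_i − f(r_i)·(f′(r_i))^{-1} mod 5^{i+2}, f′(x) = 2x + 2. Iterate:
  r_0 = 2 (mod 5)
  r_1 = 2 (mod 25)
Final: r = 2 satisfies f(r) ≡ 0 mod 5^2.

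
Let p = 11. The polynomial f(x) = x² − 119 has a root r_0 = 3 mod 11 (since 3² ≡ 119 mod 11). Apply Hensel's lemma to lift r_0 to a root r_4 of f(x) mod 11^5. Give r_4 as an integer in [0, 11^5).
r_4 = 6152 (mod 161051)

Hensel's recurrence: r_{i+1} = r_i − f(r_i)·(f′(r_i))^{-1} mod 11^{i+2}, with f′(x) = 2x. Iterate:
  r_0 = 3 (mod 11)
  r_1 = 102 (mod 121)
  r_2 = 828 (mod 1331)
  r_3 = 6152 (mod 14641)
  r_4 = 6152 (mod 161051)
Final: r_4 = 6152, and one checks f(r_4) ≡ 0 mod 11^5.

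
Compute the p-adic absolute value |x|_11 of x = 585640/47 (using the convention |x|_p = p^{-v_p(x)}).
|585640/47|_11 = 1/14641

Step 1 — compute v_11(x) by factoring powers of 11 out of the numerator and denominator: v_11(585640/47) = 4. Step 2 — apply |x|_p = p^{-v_p(x)} = 11^{-4} = 1/14641.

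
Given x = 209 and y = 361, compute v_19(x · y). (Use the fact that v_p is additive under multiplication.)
v_19(75449) = 3

v_p(x) = 1 (factor: 209 = 19^1 · 11); v_p(y) = 2 (factor: 361 = 19^2 · 1). Additivity: v_p(xy) = v_p(x) + v_p(y) = 1 + 2 = 3. (Direct check: xy = 75449 = 19^3 · (11).)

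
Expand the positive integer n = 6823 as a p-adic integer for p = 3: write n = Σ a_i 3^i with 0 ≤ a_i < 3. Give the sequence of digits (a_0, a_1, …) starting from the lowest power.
(a_0, a_1, …) = (1, 0, 2, 0, 0, 1, 0, 0, 1)

Repeated division by 3 gives the digits low-to-high: 6823 = 1 + 2·3^2 + 1·3^5 + 1·3^8. Digit sequence: (1, 0, 2, 0, 0, 1, 0, 0, 1).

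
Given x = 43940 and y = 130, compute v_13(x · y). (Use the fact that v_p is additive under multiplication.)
v_13(5712200) = 4

v_p(x) = 3 (factor: 43940 = 13^3 · 20); v_p(y) = 1 (factor: 130 = 13^1 · 10). Additivity: v_p(xy) = v_p(x) + v_p(y) = 3 + 1 = 4. (Direct check: xy = 5712200 = 13^4 · (200).)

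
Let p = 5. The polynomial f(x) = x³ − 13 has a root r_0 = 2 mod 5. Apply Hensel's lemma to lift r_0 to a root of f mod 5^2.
r_1 = 17 (mod 25)

Hensel: r_{i+1} = r_i − f(r_i)/f′(r_i) mod 5^{i+2}, where f′(x) = 3x². Iterate:
  r_0 = 2 (mod 5)
  r_1 = 17 (mod 25)
Final: r = 17 with f(r) ≡ 0 mod 5^2.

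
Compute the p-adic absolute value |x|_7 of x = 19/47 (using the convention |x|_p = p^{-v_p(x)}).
|19/47|_7 = 1

Step 1 — compute v_7(x) by factoring powers of 7 out of the numerator and denominator: v_7(19/47) = 0. Step 2 — apply |x|_p = p^{-v_p(x)} = 7^{0} = 1.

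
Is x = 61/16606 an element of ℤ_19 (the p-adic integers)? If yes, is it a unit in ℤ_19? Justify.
x ∉ ℤ_19 (v_19(x) = -2 < 0)

ℤ_19 = {x ∈ ℚ_19 : v_19(x) ≥ 0} and ℤ_19^× = {x ∈ ℤ_19 : v_19(x) = 0}. Here v_19(61/16606) = v_19(num) − v_19(den) = -2; compare against these criteria.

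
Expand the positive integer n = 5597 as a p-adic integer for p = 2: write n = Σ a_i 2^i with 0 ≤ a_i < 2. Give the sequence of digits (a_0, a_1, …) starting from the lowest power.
(a_0, a_1, …) = (1, 0, 1, 1, 1, 0, 1, 1, 1, 0, 1, 0, 1)

Repeated division by 2 gives the digits low-to-high: 5597 = 1 + 1·2^2 + 1·2^3 + 1·2^4 + 1·2^6 + 1·2^7 + 1·2^8 + 1·2^10 + 1·2^12. Digit sequence: (1, 0, 1, 1, 1, 0, 1, 1, 1, 0, 1, 0, 1).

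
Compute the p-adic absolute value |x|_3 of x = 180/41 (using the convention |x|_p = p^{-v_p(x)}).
|180/41|_3 = 1/9

Step 1 — compute v_3(x) by factoring powers of 3 out of the numerator and denominator: v_3(180/41) = 2. Step 2 — apply |x|_p = p^{-v_p(x)} = 3^{-2} = 1/9.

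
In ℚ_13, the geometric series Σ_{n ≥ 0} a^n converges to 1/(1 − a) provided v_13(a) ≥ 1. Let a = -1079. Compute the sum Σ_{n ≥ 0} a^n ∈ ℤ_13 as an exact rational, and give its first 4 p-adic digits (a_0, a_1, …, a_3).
Σ a^n = 1/(1 − a) = 1/1080;  first 4 digits = (1, 8, 5, 1)

v_13(a) = 1 ≥ 1, so the series converges in ℤ_13 to 1/(1 − a) = 1/(1 − (-1079)) = 1/1080. Expand this rational in ℤ_13: compute digits iteratively via d_i = x_i mod 13, x_{i+1} = (x_i − d_i)/13. The first 4 digits are (1, 8, 5, 1).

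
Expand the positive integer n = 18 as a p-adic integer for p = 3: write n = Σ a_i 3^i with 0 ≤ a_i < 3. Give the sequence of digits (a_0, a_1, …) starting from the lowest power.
(a_0, a_1, …) = (0, 0, 2)

Repeated division by 3 gives the digits low-to-high: 18 = 2·3^2. Digit sequence: (0, 0, 2).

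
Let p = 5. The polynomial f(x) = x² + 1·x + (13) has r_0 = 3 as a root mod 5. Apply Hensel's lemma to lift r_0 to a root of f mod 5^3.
r_2 = 53 (mod 125)

Hensel: r_{i+1} = r_i − f(r_i)·(f′(r_i))^{-1} mod 5^{i+2}, f′(x) = 2x + 1. Iterate:
  r_0 = 3 (mod 5)
  r_1 = 3 (mod 25)
  r_2 = 53 (mod 125)
Final: r = 53 satisfies f(r) ≡ 0 mod 5^3.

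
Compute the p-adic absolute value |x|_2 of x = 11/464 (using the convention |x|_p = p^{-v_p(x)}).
|11/464|_2 = 16

Step 1 — compute v_2(x) by factoring powers of 2 out of the numerator and denominator: v_2(11/464) = -4. Step 2 — apply |x|_p = p^{-v_p(x)} = 2^{4} = 16.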